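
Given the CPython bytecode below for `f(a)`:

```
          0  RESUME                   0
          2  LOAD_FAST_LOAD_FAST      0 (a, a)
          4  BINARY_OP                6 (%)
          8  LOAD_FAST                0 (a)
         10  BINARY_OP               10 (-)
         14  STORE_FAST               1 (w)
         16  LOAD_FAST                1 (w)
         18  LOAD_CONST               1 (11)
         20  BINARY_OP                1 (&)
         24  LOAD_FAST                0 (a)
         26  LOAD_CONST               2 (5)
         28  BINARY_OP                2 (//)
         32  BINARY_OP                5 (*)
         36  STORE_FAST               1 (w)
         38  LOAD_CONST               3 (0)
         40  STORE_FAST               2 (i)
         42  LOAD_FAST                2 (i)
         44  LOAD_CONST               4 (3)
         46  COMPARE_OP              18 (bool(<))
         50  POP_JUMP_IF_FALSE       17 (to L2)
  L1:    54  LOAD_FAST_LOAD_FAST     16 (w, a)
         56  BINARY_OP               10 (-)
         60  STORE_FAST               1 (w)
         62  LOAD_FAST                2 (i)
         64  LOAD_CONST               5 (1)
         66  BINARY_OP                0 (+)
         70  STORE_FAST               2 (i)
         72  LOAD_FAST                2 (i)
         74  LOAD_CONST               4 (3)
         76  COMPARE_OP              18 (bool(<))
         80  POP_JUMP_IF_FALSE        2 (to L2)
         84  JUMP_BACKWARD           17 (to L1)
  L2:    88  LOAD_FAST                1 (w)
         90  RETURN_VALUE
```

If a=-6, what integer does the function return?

LOAD_FAST_LOAD_FAST a,a → push -6,-6. Stack: [-6, -6]
BINARY_OP % → -6 % -6 = 0. Stack: [0]
LOAD_FAST a → push -6. Stack: [0, -6]
BINARY_OP - → 0 - -6 = 6. Stack: [6]
STORE_FAST w → w=6. Stack: []
LOAD_FAST w → push 6. Stack: [6]
LOAD_CONST → push 11. Stack: [6, 11]
BINARY_OP & → 6 & 11 = 2. Stack: [2]
LOAD_FAST a → push -6. Stack: [2, -6]
LOAD_CONST → push 5. Stack: [2, -6, 5]
BINARY_OP // → -6 // 5 = -2. Stack: [2, -2]
BINARY_OP * → 2 * -2 = -4. Stack: [-4]
STORE_FAST w → w=-4. Stack: []
LOAD_CONST → push 0. Stack: [0]
STORE_FAST i → i=0. Stack: []
LOAD_FAST i → push 0. Stack: [0]
LOAD_CONST → push 3. Stack: [0, 3]
COMPARE_OP bool(<) → 0 vs 3 = True. Stack: [True]
POP_JUMP_IF_FALSE → pop True; no jump. Stack: []
LOAD_FAST_LOAD_FAST w,a → push -4,-6. Stack: [-4, -6]
BINARY_OP - → -4 - -6 = 2. Stack: [2]
STORE_FAST w → w=2. Stack: []
LOAD_FAST i → push 0. Stack: [0]
LOAD_CONST → push 1. Stack: [0, 1]
BINARY_OP + → 0 + 1 = 1. Stack: [1]
STORE_FAST i → i=1. Stack: []
LOAD_FAST i → push 1. Stack: [1]
LOAD_CONST → push 3. Stack: [1, 3]
COMPARE_OP bool(<) → 1 vs 3 = True. Stack: [True]
POP_JUMP_IF_FALSE → pop True; no jump. Stack: []
LOAD_FAST_LOAD_FAST w,a → push 2,-6. Stack: [2, -6]
BINARY_OP - → 2 - -6 = 8. Stack: [8]
STORE_FAST w → w=8. Stack: []
LOAD_FAST i → push 1. Stack: [1]
LOAD_CONST → push 1. Stack: [1, 1]
BINARY_OP + → 1 + 1 = 2. Stack: [2]
STORE_FAST i → i=2. Stack: []
LOAD_FAST i → push 2. Stack: [2]
LOAD_CONST → push 3. Stack: [2, 3]
COMPARE_OP bool(<) → 2 vs 3 = True. Stack: [True]
POP_JUMP_IF_FALSE → pop True; no jump. Stack: []
LOAD_FAST_LOAD_FAST w,a → push 8,-6. Stack: [8, -6]
BINARY_OP - → 8 - -6 = 14. Stack: [14]
STORE_FAST w → w=14. Stack: []
LOAD_FAST i → push 2. Stack: [2]
LOAD_CONST → push 1. Stack: [2, 1]
BINARY_OP + → 2 + 1 = 3. Stack: [3]
STORE_FAST i → i=3. Stack: []
LOAD_FAST i → push 3. Stack: [3]
LOAD_CONST → push 3. Stack: [3, 3]
COMPARE_OP bool(<) → 3 vs 3 = False. Stack: [False]
POP_JUMP_IF_FALSE → pop False; jump. Stack: []
LOAD_FAST w → push 14. Stack: [14]
RETURN_VALUE → return 14.

14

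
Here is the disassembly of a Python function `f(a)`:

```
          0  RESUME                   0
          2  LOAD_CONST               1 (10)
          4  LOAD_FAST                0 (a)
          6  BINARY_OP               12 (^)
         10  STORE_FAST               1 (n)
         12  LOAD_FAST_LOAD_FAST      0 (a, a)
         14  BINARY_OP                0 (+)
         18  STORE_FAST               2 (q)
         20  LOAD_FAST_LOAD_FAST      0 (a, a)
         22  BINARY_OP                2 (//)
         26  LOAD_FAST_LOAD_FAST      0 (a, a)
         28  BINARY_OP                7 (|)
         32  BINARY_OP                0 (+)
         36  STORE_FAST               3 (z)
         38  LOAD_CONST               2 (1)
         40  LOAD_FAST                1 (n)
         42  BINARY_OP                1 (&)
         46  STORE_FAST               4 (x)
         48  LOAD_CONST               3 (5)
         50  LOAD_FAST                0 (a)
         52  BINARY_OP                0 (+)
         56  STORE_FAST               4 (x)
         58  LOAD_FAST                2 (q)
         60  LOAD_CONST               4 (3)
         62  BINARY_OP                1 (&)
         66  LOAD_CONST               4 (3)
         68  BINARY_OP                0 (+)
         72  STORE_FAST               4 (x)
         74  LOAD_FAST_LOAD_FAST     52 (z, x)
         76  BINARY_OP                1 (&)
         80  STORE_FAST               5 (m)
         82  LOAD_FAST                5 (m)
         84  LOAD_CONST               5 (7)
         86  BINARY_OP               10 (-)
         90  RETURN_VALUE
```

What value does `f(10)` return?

LOAD_CONST → push 10. Stack: [10]
LOAD_FAST a → push 10. Stack: [10, 10]
BINARY_OP ^ → 10 ^ 10 = 0. Stack: [0]
STORE_FAST n → n=0. Stack: []
LOAD_FAST_LOAD_FAST a,a → push 10,10. Stack: [10, 10]
BINARY_OP + → 10 + 10 = 20. Stack: [20]
STORE_FAST q → q=20. Stack: []
LOAD_FAST_LOAD_FAST a,a → push 10,10. Stack: [10, 10]
BINARY_OP // → 10 // 10 = 1. Stack: [1]
LOAD_FAST_LOAD_FAST a,a → push 10,10. Stack: [1, 10, 10]
BINARY_OP | → 10 | 10 = 10. Stack: [1, 10]
BINARY_OP + → 1 + 10 = 11. Stack: [11]
STORE_FAST z → z=11. Stack: []
LOAD_CONST → push 1. Stack: [1]
LOAD_FAST n → push 0. Stack: [1, 0]
BINARY_OP & → 1 & 0 = 0. Stack: [0]
STORE_FAST x → x=0. Stack: []
LOAD_CONST → push 5. Stack: [5]
LOAD_FAST a → push 10. Stack: [5, 10]
BINARY_OP + → 5 + 10 = 15. Stack: [15]
STORE_FAST x → x=15. Stack: []
LOAD_FAST q → push 20. Stack: [20]
LOAD_CONST → push 3. Stack: [20, 3]
BINARY_OP & → 20 & 3 = 0. Stack: [0]
LOAD_CONST → push 3. Stack: [0, 3]
BINARY_OP + → 0 + 3 = 3. Stack: [3]
STORE_FAST x → x=3. Stack: []
LOAD_FAST_LOAD_FAST z,x → push 11,3. Stack: [11, 3]
BINARY_OP & → 11 & 3 = 3. Stack: [3]
STORE_FAST m → m=3. Stack: []
LOAD_FAST m → push 3. Stack: [3]
LOAD_CONST → push 7. Stack: [3, 7]
BINARY_OP - → 3 - 7 = -4. Stack: [-4]
RETURN_VALUE → return -4.

-4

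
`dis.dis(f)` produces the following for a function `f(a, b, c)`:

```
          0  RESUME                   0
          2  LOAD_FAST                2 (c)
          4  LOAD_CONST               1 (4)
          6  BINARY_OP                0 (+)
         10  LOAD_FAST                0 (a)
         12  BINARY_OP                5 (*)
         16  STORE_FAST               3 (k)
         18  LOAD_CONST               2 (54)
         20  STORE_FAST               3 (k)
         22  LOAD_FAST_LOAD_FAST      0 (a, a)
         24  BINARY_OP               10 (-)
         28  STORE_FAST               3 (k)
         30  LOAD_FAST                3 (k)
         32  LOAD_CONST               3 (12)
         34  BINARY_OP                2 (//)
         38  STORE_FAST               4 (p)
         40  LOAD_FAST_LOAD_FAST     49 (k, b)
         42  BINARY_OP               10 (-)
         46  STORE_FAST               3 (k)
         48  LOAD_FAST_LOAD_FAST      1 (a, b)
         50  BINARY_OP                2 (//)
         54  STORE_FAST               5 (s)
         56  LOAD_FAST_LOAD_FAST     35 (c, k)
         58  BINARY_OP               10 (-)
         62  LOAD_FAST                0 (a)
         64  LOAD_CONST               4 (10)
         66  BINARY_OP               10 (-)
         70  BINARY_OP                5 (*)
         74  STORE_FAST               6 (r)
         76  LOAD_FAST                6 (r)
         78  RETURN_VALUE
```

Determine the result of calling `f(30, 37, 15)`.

1040

LOAD_FAST c → push 15. Stack: [15]
LOAD_CONST → push 4. Stack: [15, 4]
BINARY_OP + → 15 + 4 = 19. Stack: [19]
LOAD_FAST a → push 30. Stack: [19, 30]
BINARY_OP * → 19 * 30 = 570. Stack: [570]
STORE_FAST k → k=570. Stack: []
LOAD_CONST → push 54. Stack: [54]
STORE_FAST k → k=54. Stack: []
LOAD_FAST_LOAD_FAST a,a → push 30,30. Stack: [30, 30]
BINARY_OP - → 30 - 30 = 0. Stack: [0]
STORE_FAST k → k=0. Stack: []
LOAD_FAST k → push 0. Stack: [0]
LOAD_CONST → push 12. Stack: [0, 12]
BINARY_OP // → 0 // 12 = 0. Stack: [0]
STORE_FAST p → p=0. Stack: []
LOAD_FAST_LOAD_FAST k,b → push 0,37. Stack: [0, 37]
BINARY_OP - → 0 - 37 = -37. Stack: [-37]
STORE_FAST k → k=-37. Stack: []
LOAD_FAST_LOAD_FAST a,b → push 30,37. Stack: [30, 37]
BINARY_OP // → 30 // 37 = 0. Stack: [0]
STORE_FAST s → s=0. Stack: []
LOAD_FAST_LOAD_FAST c,k → push 15,-37. Stack: [15, -37]
BINARY_OP - → 15 - -37 = 52. Stack: [52]
LOAD_FAST a → push 30. Stack: [52, 30]
LOAD_CONST → push 10. Stack: [52, 30, 10]
BINARY_OP - → 30 - 10 = 20. Stack: [52, 20]
BINARY_OP * → 52 * 20 = 1040. Stack: [1040]
STORE_FAST r → r=1040. Stack: []
LOAD_FAST r → push 1040. Stack: [1040]
RETURN_VALUE → return 1040.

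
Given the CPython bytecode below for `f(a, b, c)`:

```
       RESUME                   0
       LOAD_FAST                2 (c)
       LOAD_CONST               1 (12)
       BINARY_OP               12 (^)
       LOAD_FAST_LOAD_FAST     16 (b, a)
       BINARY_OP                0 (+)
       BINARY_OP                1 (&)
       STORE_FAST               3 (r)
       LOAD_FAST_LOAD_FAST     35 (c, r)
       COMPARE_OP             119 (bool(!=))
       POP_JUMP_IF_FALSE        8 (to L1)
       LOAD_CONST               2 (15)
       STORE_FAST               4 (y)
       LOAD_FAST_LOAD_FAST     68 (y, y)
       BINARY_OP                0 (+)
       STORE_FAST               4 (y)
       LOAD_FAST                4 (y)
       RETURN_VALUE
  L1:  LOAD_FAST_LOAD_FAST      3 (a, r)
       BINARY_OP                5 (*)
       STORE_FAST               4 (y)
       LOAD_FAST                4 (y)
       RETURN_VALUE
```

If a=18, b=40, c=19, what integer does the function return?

30

LOAD_FAST c → push 19. Stack: [19]
LOAD_CONST → push 12. Stack: [19, 12]
BINARY_OP ^ → 19 ^ 12 = 31. Stack: [31]
LOAD_FAST_LOAD_FAST b,a → push 40,18. Stack: [31, 40, 18]
BINARY_OP + → 40 + 18 = 58. Stack: [31, 58]
BINARY_OP & → 31 & 58 = 26. Stack: [26]
STORE_FAST r → r=26. Stack: []
LOAD_FAST_LOAD_FAST c,r → push 19,26. Stack: [19, 26]
COMPARE_OP bool(!=) → 19 vs 26 = True. Stack: [True]
POP_JUMP_IF_FALSE → pop True; no jump. Stack: []
LOAD_CONST → push 15. Stack: [15]
STORE_FAST y → y=15. Stack: []
LOAD_FAST_LOAD_FAST y,y → push 15,15. Stack: [15, 15]
BINARY_OP + → 15 + 15 = 30. Stack: [30]
STORE_FAST y → y=30. Stack: []
LOAD_FAST y → push 30. Stack: [30]
RETURN_VALUE → return 30.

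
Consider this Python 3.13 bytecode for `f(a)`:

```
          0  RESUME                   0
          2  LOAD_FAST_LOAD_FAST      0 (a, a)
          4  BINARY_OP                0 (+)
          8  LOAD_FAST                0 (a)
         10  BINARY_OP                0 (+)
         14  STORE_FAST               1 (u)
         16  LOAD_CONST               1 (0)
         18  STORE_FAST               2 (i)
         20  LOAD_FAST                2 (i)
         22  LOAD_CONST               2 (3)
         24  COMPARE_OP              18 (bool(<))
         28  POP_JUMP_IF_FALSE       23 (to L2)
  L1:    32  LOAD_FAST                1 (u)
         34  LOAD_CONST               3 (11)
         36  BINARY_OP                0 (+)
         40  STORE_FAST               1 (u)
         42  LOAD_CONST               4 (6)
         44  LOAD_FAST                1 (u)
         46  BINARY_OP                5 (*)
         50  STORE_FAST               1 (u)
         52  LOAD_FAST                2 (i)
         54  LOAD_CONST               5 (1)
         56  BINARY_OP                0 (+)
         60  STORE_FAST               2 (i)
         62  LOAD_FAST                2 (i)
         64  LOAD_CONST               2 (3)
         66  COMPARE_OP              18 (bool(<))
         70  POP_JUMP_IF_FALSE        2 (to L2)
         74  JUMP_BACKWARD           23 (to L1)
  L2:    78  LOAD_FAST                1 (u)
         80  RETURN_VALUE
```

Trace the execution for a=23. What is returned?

LOAD_FAST_LOAD_FAST a,a → push 23,23. Stack: [23, 23]
BINARY_OP + → 23 + 23 = 46. Stack: [46]
LOAD_FAST a → push 23. Stack: [46, 23]
BINARY_OP + → 46 + 23 = 69. Stack: [69]
STORE_FAST u → u=69. Stack: []
LOAD_CONST → push 0. Stack: [0]
STORE_FAST i → i=0. Stack: []
LOAD_FAST i → push 0. Stack: [0]
LOAD_CONST → push 3. Stack: [0, 3]
COMPARE_OP bool(<) → 0 vs 3 = True. Stack: [True]
POP_JUMP_IF_FALSE → pop True; no jump. Stack: []
LOAD_FAST u → push 69. Stack: [69]
LOAD_CONST → push 11. Stack: [69, 11]
BINARY_OP + → 69 + 11 = 80. Stack: [80]
STORE_FAST u → u=80. Stack: []
LOAD_CONST → push 6. Stack: [6]
LOAD_FAST u → push 80. Stack: [6, 80]
BINARY_OP * → 6 * 80 = 480. Stack: [480]
STORE_FAST u → u=480. Stack: []
LOAD_FAST i → push 0. Stack: [0]
LOAD_CONST → push 1. Stack: [0, 1]
BINARY_OP + → 0 + 1 = 1. Stack: [1]
STORE_FAST i → i=1. Stack: []
LOAD_FAST i → push 1. Stack: [1]
LOAD_CONST → push 3. Stack: [1, 3]
COMPARE_OP bool(<) → 1 vs 3 = True. Stack: [True]
POP_JUMP_IF_FALSE → pop True; no jump. Stack: []
LOAD_FAST u → push 480. Stack: [480]
LOAD_CONST → push 11. Stack: [480, 11]
BINARY_OP + → 480 + 11 = 491. Stack: [491]
STORE_FAST u → u=491. Stack: []
LOAD_CONST → push 6. Stack: [6]
LOAD_FAST u → push 491. Stack: [6, 491]
BINARY_OP * → 6 * 491 = 2946. Stack: [2946]
STORE_FAST u → u=2946. Stack: []
LOAD_FAST i → push 1. Stack: [1]
LOAD_CONST → push 1. Stack: [1, 1]
BINARY_OP + → 1 + 1 = 2. Stack: [2]
STORE_FAST i → i=2. Stack: []
LOAD_FAST i → push 2. Stack: [2]
LOAD_CONST → push 3. Stack: [2, 3]
COMPARE_OP bool(<) → 2 vs 3 = True. Stack: [True]
POP_JUMP_IF_FALSE → pop True; no jump. Stack: []
LOAD_FAST u → push 2946. Stack: [2946]
LOAD_CONST → push 11. Stack: [2946, 11]
BINARY_OP + → 2946 + 11 = 2957. Stack: [2957]
STORE_FAST u → u=2957. Stack: []
LOAD_CONST → push 6. Stack: [6]
LOAD_FAST u → push 2957. Stack: [6, 2957]
BINARY_OP * → 6 * 2957 = 17742. Stack: [17742]
STORE_FAST u → u=17742. Stack: []
LOAD_FAST i → push 2. Stack: [2]
LOAD_CONST → push 1. Stack: [2, 1]
BINARY_OP + → 2 + 1 = 3. Stack: [3]
STORE_FAST i → i=3. Stack: []
LOAD_FAST i → push 3. Stack: [3]
LOAD_CONST → push 3. Stack: [3, 3]
COMPARE_OP bool(<) → 3 vs 3 = False. Stack: [False]
POP_JUMP_IF_FALSE → pop False; jump. Stack: []
LOAD_FAST u → push 17742. Stack: [17742]
RETURN_VALUE → return 17742.

17742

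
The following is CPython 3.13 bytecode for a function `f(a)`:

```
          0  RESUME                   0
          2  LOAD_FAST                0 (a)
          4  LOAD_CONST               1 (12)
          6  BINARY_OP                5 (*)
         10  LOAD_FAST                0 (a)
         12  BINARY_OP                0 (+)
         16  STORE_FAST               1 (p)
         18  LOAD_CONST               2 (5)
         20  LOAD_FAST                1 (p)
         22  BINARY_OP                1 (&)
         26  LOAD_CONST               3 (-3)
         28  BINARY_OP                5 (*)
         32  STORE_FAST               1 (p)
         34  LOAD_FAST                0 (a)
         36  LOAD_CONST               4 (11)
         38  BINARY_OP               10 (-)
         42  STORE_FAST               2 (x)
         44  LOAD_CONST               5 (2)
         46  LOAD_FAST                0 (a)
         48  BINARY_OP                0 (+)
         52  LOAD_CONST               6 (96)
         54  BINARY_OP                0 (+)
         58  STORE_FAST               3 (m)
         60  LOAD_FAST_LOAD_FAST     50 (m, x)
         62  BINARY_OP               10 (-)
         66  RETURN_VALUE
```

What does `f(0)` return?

LOAD_FAST a → push 0. Stack: [0]
LOAD_CONST → push 12. Stack: [0, 12]
BINARY_OP * → 0 * 12 = 0. Stack: [0]
LOAD_FAST a → push 0. Stack: [0, 0]
BINARY_OP + → 0 + 0 = 0. Stack: [0]
STORE_FAST p → p=0. Stack: []
LOAD_CONST → push 5. Stack: [5]
LOAD_FAST p → push 0. Stack: [5, 0]
BINARY_OP & → 5 & 0 = 0. Stack: [0]
LOAD_CONST → push -3. Stack: [0, -3]
BINARY_OP * → 0 * -3 = 0. Stack: [0]
STORE_FAST p → p=0. Stack: []
LOAD_FAST a → push 0. Stack: [0]
LOAD_CONST → push 11. Stack: [0, 11]
BINARY_OP - → 0 - 11 = -11. Stack: [-11]
STORE_FAST x → x=-11. Stack: []
LOAD_CONST → push 2. Stack: [2]
LOAD_FAST a → push 0. Stack: [2, 0]
BINARY_OP + → 2 + 0 = 2. Stack: [2]
LOAD_CONST → push 96. Stack: [2, 96]
BINARY_OP + → 2 + 96 = 98. Stack: [98]
STORE_FAST m → m=98. Stack: []
LOAD_FAST_LOAD_FAST m,x → push 98,-11. Stack: [98, -11]
BINARY_OP - → 98 - -11 = 109. Stack: [109]
RETURN_VALUE → return 109.

109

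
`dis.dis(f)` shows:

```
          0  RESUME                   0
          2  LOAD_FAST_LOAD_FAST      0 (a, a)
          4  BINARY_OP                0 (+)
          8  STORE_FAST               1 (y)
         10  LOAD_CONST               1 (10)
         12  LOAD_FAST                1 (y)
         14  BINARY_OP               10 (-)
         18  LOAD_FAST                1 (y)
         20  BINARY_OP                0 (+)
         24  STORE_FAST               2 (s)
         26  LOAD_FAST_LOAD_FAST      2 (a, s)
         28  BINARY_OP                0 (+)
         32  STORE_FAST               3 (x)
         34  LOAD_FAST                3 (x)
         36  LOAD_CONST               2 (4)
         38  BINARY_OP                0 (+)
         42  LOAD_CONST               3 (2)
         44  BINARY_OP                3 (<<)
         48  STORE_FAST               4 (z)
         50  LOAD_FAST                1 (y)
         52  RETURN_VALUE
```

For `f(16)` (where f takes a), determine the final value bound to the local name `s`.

10

LOAD_FAST_LOAD_FAST a,a → push 16,16. Stack: [16, 16]
BINARY_OP + → 16 + 16 = 32. Stack: [32]
STORE_FAST y → y=32. Stack: []
LOAD_CONST → push 10. Stack: [10]
LOAD_FAST y → push 32. Stack: [10, 32]
BINARY_OP - → 10 - 32 = -22. Stack: [-22]
LOAD_FAST y → push 32. Stack: [-22, 32]
BINARY_OP + → -22 + 32 = 10. Stack: [10]
STORE_FAST s → s=10. Stack: []
LOAD_FAST_LOAD_FAST a,s → push 16,10. Stack: [16, 10]
BINARY_OP + → 16 + 10 = 26. Stack: [26]
STORE_FAST x → x=26. Stack: []
LOAD_FAST x → push 26. Stack: [26]
LOAD_CONST → push 4. Stack: [26, 4]
BINARY_OP + → 26 + 4 = 30. Stack: [30]
LOAD_CONST → push 2. Stack: [30, 2]
BINARY_OP << → 30 << 2 = 120. Stack: [120]
STORE_FAST z → z=120. Stack: []
LOAD_FAST y → push 32. Stack: [32]
RETURN_VALUE → return 32.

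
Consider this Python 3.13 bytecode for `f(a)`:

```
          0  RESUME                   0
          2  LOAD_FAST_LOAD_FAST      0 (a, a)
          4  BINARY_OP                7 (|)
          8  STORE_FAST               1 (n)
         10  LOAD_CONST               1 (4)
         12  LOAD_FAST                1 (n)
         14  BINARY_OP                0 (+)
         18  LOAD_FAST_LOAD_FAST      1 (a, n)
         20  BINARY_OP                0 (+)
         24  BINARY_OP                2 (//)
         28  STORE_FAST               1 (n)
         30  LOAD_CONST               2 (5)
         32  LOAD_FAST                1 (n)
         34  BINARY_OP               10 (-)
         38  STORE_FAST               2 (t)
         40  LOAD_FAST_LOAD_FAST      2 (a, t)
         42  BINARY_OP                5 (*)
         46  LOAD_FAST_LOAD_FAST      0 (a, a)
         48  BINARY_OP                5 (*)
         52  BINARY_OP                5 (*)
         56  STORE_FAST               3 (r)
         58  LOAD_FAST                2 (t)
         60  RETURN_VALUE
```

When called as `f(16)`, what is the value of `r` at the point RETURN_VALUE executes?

20480

LOAD_FAST_LOAD_FAST a,a → push 16,16. Stack: [16, 16]
BINARY_OP | → 16 | 16 = 16. Stack: [16]
STORE_FAST n → n=16. Stack: []
LOAD_CONST → push 4. Stack: [4]
LOAD_FAST n → push 16. Stack: [4, 16]
BINARY_OP + → 4 + 16 = 20. Stack: [20]
LOAD_FAST_LOAD_FAST a,n → push 16,16. Stack: [20, 16, 16]
BINARY_OP + → 16 + 16 = 32. Stack: [20, 32]
BINARY_OP // → 20 // 32 = 0. Stack: [0]
STORE_FAST n → n=0. Stack: []
LOAD_CONST → push 5. Stack: [5]
LOAD_FAST n → push 0. Stack: [5, 0]
BINARY_OP - → 5 - 0 = 5. Stack: [5]
STORE_FAST t → t=5. Stack: []
LOAD_FAST_LOAD_FAST a,t → push 16,5. Stack: [16, 5]
BINARY_OP * → 16 * 5 = 80. Stack: [80]
LOAD_FAST_LOAD_FAST a,a → push 16,16. Stack: [80, 16, 16]
BINARY_OP * → 16 * 16 = 256. Stack: [80, 256]
BINARY_OP * → 80 * 256 = 20480. Stack: [20480]
STORE_FAST r → r=20480. Stack: []
LOAD_FAST t → push 5. Stack: [5]
RETURN_VALUE → return 5.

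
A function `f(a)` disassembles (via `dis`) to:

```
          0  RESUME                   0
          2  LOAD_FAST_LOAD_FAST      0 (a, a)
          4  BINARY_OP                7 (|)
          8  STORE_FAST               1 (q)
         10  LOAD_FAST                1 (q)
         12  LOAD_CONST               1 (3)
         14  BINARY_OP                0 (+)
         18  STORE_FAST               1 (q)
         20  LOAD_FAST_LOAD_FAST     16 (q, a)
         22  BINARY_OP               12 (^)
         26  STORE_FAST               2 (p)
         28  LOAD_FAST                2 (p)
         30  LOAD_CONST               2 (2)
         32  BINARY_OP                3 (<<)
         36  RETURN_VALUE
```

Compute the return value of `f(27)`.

20

LOAD_FAST_LOAD_FAST a,a → push 27,27. Stack: [27, 27]
BINARY_OP | → 27 | 27 = 27. Stack: [27]
STORE_FAST q → q=27. Stack: []
LOAD_FAST q → push 27. Stack: [27]
LOAD_CONST → push 3. Stack: [27, 3]
BINARY_OP + → 27 + 3 = 30. Stack: [30]
STORE_FAST q → q=30. Stack: []
LOAD_FAST_LOAD_FAST q,a → push 30,27. Stack: [30, 27]
BINARY_OP ^ → 30 ^ 27 = 5. Stack: [5]
STORE_FAST p → p=5. Stack: []
LOAD_FAST p → push 5. Stack: [5]
LOAD_CONST → push 2. Stack: [5, 2]
BINARY_OP << → 5 << 2 = 20. Stack: [20]
RETURN_VALUE → return 20.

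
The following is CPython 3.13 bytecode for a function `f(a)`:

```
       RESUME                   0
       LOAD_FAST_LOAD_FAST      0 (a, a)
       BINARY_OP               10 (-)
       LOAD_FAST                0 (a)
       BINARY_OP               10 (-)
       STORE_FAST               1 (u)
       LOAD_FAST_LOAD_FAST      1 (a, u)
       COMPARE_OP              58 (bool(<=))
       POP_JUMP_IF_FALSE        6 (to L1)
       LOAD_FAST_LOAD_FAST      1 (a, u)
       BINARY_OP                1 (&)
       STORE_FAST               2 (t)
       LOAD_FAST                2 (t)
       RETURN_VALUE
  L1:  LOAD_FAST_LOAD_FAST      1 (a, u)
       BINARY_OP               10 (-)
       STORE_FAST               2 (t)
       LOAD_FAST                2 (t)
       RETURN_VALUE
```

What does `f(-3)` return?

LOAD_FAST_LOAD_FAST a,a → push -3,-3. Stack: [-3, -3]
BINARY_OP - → -3 - -3 = 0. Stack: [0]
LOAD_FAST a → push -3. Stack: [0, -3]
BINARY_OP - → 0 - -3 = 3. Stack: [3]
STORE_FAST u → u=3. Stack: []
LOAD_FAST_LOAD_FAST a,u → push -3,3. Stack: [-3, 3]
COMPARE_OP bool(<=) → -3 vs 3 = True. Stack: [True]
POP_JUMP_IF_FALSE → pop True; no jump. Stack: []
LOAD_FAST_LOAD_FAST a,u → push -3,3. Stack: [-3, 3]
BINARY_OP & → -3 & 3 = 1. Stack: [1]
STORE_FAST t → t=1. Stack: []
LOAD_FAST t → push 1. Stack: [1]
RETURN_VALUE → return 1.

1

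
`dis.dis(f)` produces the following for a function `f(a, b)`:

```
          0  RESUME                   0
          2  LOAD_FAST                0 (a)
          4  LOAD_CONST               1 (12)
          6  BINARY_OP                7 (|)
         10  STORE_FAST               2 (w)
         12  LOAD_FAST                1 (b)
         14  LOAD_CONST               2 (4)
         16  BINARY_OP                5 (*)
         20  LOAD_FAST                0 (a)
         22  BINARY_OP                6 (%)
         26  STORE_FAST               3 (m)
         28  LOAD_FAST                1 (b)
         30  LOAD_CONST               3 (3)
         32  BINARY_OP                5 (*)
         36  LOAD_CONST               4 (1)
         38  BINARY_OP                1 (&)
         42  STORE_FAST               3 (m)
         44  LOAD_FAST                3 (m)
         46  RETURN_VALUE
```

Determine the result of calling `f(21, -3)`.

1

LOAD_FAST a → push 21. Stack: [21]
LOAD_CONST → push 12. Stack: [21, 12]
BINARY_OP | → 21 | 12 = 29. Stack: [29]
STORE_FAST w → w=29. Stack: []
LOAD_FAST b → push -3. Stack: [-3]
LOAD_CONST → push 4. Stack: [-3, 4]
BINARY_OP * → -3 * 4 = -12. Stack: [-12]
LOAD_FAST a → push 21. Stack: [-12, 21]
BINARY_OP % → -12 % 21 = 9. Stack: [9]
STORE_FAST m → m=9. Stack: []
LOAD_FAST b → push -3. Stack: [-3]
LOAD_CONST → push 3. Stack: [-3, 3]
BINARY_OP * → -3 * 3 = -9. Stack: [-9]
LOAD_CONST → push 1. Stack: [-9, 1]
BINARY_OP & → -9 & 1 = 1. Stack: [1]
STORE_FAST m → m=1. Stack: []
LOAD_FAST m → push 1. Stack: [1]
RETURN_VALUE → return 1.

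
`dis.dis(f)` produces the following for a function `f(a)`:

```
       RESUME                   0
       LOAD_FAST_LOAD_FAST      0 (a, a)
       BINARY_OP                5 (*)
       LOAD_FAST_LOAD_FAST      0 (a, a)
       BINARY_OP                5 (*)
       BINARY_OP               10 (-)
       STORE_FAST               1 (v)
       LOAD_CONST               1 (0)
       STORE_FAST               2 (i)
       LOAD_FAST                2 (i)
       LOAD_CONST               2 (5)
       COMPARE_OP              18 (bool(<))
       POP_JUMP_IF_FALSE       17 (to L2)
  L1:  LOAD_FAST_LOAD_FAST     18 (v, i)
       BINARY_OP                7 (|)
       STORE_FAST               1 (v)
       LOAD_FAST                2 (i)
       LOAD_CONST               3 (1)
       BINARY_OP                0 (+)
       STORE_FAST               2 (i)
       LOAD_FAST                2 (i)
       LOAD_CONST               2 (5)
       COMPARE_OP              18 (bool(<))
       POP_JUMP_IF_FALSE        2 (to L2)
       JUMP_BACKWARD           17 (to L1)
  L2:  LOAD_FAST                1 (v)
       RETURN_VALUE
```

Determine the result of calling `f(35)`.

7

LOAD_FAST_LOAD_FAST a,a → push 35,35
BINARY_OP * → 35 * 35 = 1225
LOAD_FAST_LOAD_FAST a,a → push 35,35
BINARY_OP * → 35 * 35 = 1225
BINARY_OP - → 1225 - 1225 = 0
STORE_FAST v → v=0
LOAD_CONST → push 0
STORE_FAST i → i=0
LOAD_FAST i → push 0
LOAD_CONST → push 5
COMPARE_OP bool(<) → 0 vs 5 = True
POP_JUMP_IF_FALSE → pop True; no jump
LOAD_FAST_LOAD_FAST v,i → push 0,0
BINARY_OP | → 0 | 0 = 0
STORE_FAST v → v=0
LOAD_FAST i → push 0
LOAD_CONST → push 1
BINARY_OP + → 0 + 1 = 1
STORE_FAST i → i=1
LOAD_FAST i → push 1
LOAD_CONST → push 5
COMPARE_OP bool(<) → 1 vs 5 = True
POP_JUMP_IF_FALSE → pop True; no jump
LOAD_FAST_LOAD_FAST v,i → push 0,1
BINARY_OP | → 0 | 1 = 1
STORE_FAST v → v=1
LOAD_FAST i → push 1
LOAD_CONST → push 1
BINARY_OP + → 1 + 1 = 2
STORE_FAST i → i=2
LOAD_FAST i → push 2
LOAD_CONST → push 5
COMPARE_OP bool(<) → 2 vs 5 = True
POP_JUMP_IF_FALSE → pop True; no jump
LOAD_FAST_LOAD_FAST v,i → push 1,2
BINARY_OP | → 1 | 2 = 3
STORE_FAST v → v=3
LOAD_FAST i → push 2
LOAD_CONST → push 1
BINARY_OP + → 2 + 1 = 3
STORE_FAST i → i=3
LOAD_FAST i → push 3
LOAD_CONST → push 5
COMPARE_OP bool(<) → 3 vs 5 = True
POP_JUMP_IF_FALSE → pop True; no jump
LOAD_FAST_LOAD_FAST v,i → push 3,3
BINARY_OP | → 3 | 3 = 3
STORE_FAST v → v=3
LOAD_FAST i → push 3
LOAD_CONST → push 1
BINARY_OP + → 3 + 1 = 4
STORE_FAST i → i=4
LOAD_FAST i → push 4
LOAD_CONST → push 5
COMPARE_OP bool(<) → 4 vs 5 = True
POP_JUMP_IF_FALSE → pop True; no jump
LOAD_FAST_LOAD_FAST v,i → push 3,4
BINARY_OP | → 3 | 4 = 7
STORE_FAST v → v=7
LOAD_FAST i → push 4
LOAD_CONST → push 1
BINARY_OP + → 4 + 1 = 5
STORE_FAST i → i=5
LOAD_FAST i → push 5
LOAD_CONST → push 5
COMPARE_OP bool(<) → 5 vs 5 = False
POP_JUMP_IF_FALSE → pop False; jump
LOAD_FAST v → push 7
RETURN_VALUE → return 7.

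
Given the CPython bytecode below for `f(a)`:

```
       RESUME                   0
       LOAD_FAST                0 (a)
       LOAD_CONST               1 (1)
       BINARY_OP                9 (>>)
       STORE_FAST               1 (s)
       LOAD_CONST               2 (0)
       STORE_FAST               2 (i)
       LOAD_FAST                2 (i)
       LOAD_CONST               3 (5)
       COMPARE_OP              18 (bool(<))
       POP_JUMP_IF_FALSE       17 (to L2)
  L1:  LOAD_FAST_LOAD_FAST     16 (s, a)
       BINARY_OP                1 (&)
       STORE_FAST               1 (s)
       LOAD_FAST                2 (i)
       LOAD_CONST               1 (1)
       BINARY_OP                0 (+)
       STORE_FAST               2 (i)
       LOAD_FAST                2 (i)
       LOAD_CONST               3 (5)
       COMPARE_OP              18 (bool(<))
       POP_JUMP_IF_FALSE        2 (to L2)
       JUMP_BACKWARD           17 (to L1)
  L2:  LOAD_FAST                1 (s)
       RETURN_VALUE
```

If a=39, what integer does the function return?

LOAD_FAST a → push 39
LOAD_CONST → push 1
BINARY_OP >> → 39 >> 1 = 19
STORE_FAST s → s=19
LOAD_CONST → push 0
STORE_FAST i → i=0
LOAD_FAST i → push 0
LOAD_CONST → push 5
COMPARE_OP bool(<) → 0 vs 5 = True
POP_JUMP_IF_FALSE → pop True; no jump
LOAD_FAST_LOAD_FAST s,a → push 19,39
BINARY_OP & → 19 & 39 = 3
STORE_FAST s → s=3
LOAD_FAST i → push 0
LOAD_CONST → push 1
BINARY_OP + → 0 + 1 = 1
STORE_FAST i → i=1
LOAD_FAST i → push 1
LOAD_CONST → push 5
COMPARE_OP bool(<) → 1 vs 5 = True
POP_JUMP_IF_FALSE → pop True; no jump
LOAD_FAST_LOAD_FAST s,a → push 3,39
BINARY_OP & → 3 & 39 = 3
STORE_FAST s → s=3
LOAD_FAST i → push 1
LOAD_CONST → push 1
BINARY_OP + → 1 + 1 = 2
STORE_FAST i → i=2
LOAD_FAST i → push 2
LOAD_CONST → push 5
COMPARE_OP bool(<) → 2 vs 5 = True
POP_JUMP_IF_FALSE → pop True; no jump
LOAD_FAST_LOAD_FAST s,a → push 3,39
BINARY_OP & → 3 & 39 = 3
STORE_FAST s → s=3
LOAD_FAST i → push 2
LOAD_CONST → push 1
BINARY_OP + → 2 + 1 = 3
STORE_FAST i → i=3
LOAD_FAST i → push 3
LOAD_CONST → push 5
COMPARE_OP bool(<) → 3 vs 5 = True
POP_JUMP_IF_FALSE → pop True; no jump
LOAD_FAST_LOAD_FAST s,a → push 3,39
BINARY_OP & → 3 & 39 = 3
STORE_FAST s → s=3
LOAD_FAST i → push 3
LOAD_CONST → push 1
BINARY_OP + → 3 + 1 = 4
STORE_FAST i → i=4
LOAD_FAST i → push 4
LOAD_CONST → push 5
COMPARE_OP bool(<) → 4 vs 5 = True
POP_JUMP_IF_FALSE → pop True; no jump
LOAD_FAST_LOAD_FAST s,a → push 3,39
BINARY_OP & → 3 & 39 = 3
STORE_FAST s → s=3
LOAD_FAST i → push 4
LOAD_CONST → push 1
BINARY_OP + → 4 + 1 = 5
STORE_FAST i → i=5
LOAD_FAST i → push 5
LOAD_CONST → push 5
COMPARE_OP bool(<) → 5 vs 5 = False
POP_JUMP_IF_FALSE → pop False; jump
LOAD_FAST s → push 3
RETURN_VALUE → return 3.

3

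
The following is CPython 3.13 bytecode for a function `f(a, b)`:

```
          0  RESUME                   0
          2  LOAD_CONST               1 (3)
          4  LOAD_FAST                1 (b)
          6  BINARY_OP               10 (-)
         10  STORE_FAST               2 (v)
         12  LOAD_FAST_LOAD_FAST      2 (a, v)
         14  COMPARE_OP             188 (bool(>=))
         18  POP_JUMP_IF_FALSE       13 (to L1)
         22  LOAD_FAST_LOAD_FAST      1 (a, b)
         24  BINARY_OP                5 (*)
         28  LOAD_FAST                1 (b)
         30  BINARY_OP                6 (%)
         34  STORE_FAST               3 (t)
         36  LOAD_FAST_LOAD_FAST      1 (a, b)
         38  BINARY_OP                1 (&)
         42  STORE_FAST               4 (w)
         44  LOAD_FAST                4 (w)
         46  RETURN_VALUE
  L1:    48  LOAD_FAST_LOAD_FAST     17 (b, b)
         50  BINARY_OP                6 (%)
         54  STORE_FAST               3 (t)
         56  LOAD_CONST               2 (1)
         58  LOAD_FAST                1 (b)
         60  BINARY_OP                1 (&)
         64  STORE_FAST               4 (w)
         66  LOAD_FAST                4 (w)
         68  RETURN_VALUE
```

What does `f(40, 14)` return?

LOAD_CONST → push 3. Stack: [3]
LOAD_FAST b → push 14. Stack: [3, 14]
BINARY_OP - → 3 - 14 = -11. Stack: [-11]
STORE_FAST v → v=-11. Stack: []
LOAD_FAST_LOAD_FAST a,v → push 40,-11. Stack: [40, -11]
COMPARE_OP bool(>=) → 40 vs -11 = True. Stack: [True]
POP_JUMP_IF_FALSE → pop True; no jump. Stack: []
LOAD_FAST_LOAD_FAST a,b → push 40,14. Stack: [40, 14]
BINARY_OP * → 40 * 14 = 560. Stack: [560]
LOAD_FAST b → push 14. Stack: [560, 14]
BINARY_OP % → 560 % 14 = 0. Stack: [0]
STORE_FAST t → t=0. Stack: []
LOAD_FAST_LOAD_FAST a,b → push 40,14. Stack: [40, 14]
BINARY_OP & → 40 & 14 = 8. Stack: [8]
STORE_FAST w → w=8. Stack: []
LOAD_FAST w → push 8. Stack: [8]
RETURN_VALUE → return 8.

8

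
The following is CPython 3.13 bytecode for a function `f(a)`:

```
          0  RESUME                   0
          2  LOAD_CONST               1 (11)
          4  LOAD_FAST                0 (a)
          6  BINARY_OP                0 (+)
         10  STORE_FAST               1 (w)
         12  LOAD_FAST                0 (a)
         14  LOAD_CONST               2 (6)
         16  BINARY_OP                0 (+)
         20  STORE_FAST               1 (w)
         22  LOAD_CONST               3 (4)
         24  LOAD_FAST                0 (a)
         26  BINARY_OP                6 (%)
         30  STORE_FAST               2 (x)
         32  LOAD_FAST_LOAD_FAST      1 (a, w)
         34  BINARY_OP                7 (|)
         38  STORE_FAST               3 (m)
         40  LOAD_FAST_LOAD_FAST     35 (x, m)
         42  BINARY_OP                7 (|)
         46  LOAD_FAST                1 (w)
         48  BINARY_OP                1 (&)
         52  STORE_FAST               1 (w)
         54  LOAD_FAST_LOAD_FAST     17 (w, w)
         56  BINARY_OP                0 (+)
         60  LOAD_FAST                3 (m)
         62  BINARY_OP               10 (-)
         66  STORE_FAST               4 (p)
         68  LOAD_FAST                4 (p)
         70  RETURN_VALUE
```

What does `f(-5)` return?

7

LOAD_CONST → push 11. Stack: [11]
LOAD_FAST a → push -5. Stack: [11, -5]
BINARY_OP + → 11 + -5 = 6. Stack: [6]
STORE_FAST w → w=6. Stack: []
LOAD_FAST a → push -5. Stack: [-5]
LOAD_CONST → push 6. Stack: [-5, 6]
BINARY_OP + → -5 + 6 = 1. Stack: [1]
STORE_FAST w → w=1. Stack: []
LOAD_CONST → push 4. Stack: [4]
LOAD_FAST a → push -5. Stack: [4, -5]
BINARY_OP % → 4 % -5 = -1. Stack: [-1]
STORE_FAST x → x=-1. Stack: []
LOAD_FAST_LOAD_FAST a,w → push -5,1. Stack: [-5, 1]
BINARY_OP | → -5 | 1 = -5. Stack: [-5]
STORE_FAST m → m=-5. Stack: []
LOAD_FAST_LOAD_FAST x,m → push -1,-5. Stack: [-1, -5]
BINARY_OP | → -1 | -5 = -1. Stack: [-1]
LOAD_FAST w → push 1. Stack: [-1, 1]
BINARY_OP & → -1 & 1 = 1. Stack: [1]
STORE_FAST w → w=1. Stack: []
LOAD_FAST_LOAD_FAST w,w → push 1,1. Stack: [1, 1]
BINARY_OP + → 1 + 1 = 2. Stack: [2]
LOAD_FAST m → push -5. Stack: [2, -5]
BINARY_OP - → 2 - -5 = 7. Stack: [7]
STORE_FAST p → p=7. Stack: []
LOAD_FAST p → push 7. Stack: [7]
RETURN_VALUE → return 7.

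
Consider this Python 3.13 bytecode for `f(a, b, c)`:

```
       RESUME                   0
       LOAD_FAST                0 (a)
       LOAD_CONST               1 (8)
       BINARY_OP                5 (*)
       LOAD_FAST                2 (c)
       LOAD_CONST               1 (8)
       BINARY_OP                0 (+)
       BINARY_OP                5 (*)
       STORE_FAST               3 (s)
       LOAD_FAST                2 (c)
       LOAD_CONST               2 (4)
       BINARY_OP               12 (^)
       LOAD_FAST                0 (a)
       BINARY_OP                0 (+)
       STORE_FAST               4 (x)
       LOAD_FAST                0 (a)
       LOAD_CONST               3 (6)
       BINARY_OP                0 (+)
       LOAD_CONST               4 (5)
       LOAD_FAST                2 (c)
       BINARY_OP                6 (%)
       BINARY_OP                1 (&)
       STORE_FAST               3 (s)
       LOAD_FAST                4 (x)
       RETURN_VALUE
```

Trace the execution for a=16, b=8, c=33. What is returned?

53

LOAD_FAST a → push 16. Stack: [16]
LOAD_CONST → push 8. Stack: [16, 8]
BINARY_OP * → 16 * 8 = 128. Stack: [128]
LOAD_FAST c → push 33. Stack: [128, 33]
LOAD_CONST → push 8. Stack: [128, 33, 8]
BINARY_OP + → 33 + 8 = 41. Stack: [128, 41]
BINARY_OP * → 128 * 41 = 5248. Stack: [5248]
STORE_FAST s → s=5248. Stack: []
LOAD_FAST c → push 33. Stack: [33]
LOAD_CONST → push 4. Stack: [33, 4]
BINARY_OP ^ → 33 ^ 4 = 37. Stack: [37]
LOAD_FAST a → push 16. Stack: [37, 16]
BINARY_OP + → 37 + 16 = 53. Stack: [53]
STORE_FAST x → x=53. Stack: []
LOAD_FAST a → push 16. Stack: [16]
LOAD_CONST → push 6. Stack: [16, 6]
BINARY_OP + → 16 + 6 = 22. Stack: [22]
LOAD_CONST → push 5. Stack: [22, 5]
LOAD_FAST c → push 33. Stack: [22, 5, 33]
BINARY_OP % → 5 % 33 = 5. Stack: [22, 5]
BINARY_OP & → 22 & 5 = 4. Stack: [4]
STORE_FAST s → s=4. Stack: []
LOAD_FAST x → push 53. Stack: [53]
RETURN_VALUE → return 53.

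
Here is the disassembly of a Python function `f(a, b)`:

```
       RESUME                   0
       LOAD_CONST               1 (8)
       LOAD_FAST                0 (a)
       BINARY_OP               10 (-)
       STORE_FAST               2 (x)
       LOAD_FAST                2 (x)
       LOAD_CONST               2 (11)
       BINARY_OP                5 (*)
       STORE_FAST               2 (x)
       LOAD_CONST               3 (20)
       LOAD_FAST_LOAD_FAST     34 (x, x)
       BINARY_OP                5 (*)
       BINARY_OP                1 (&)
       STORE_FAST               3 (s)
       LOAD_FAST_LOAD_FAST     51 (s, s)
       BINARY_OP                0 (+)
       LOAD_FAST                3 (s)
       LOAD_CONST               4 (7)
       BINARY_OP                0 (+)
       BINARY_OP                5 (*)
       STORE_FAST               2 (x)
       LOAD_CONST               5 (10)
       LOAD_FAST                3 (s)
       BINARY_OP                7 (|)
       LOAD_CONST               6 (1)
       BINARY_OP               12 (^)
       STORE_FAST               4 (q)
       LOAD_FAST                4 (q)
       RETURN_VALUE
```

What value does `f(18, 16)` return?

LOAD_CONST → push 8. Stack: [8]
LOAD_FAST a → push 18. Stack: [8, 18]
BINARY_OP - → 8 - 18 = -10. Stack: [-10]
STORE_FAST x → x=-10. Stack: []
LOAD_FAST x → push -10. Stack: [-10]
LOAD_CONST → push 11. Stack: [-10, 11]
BINARY_OP * → -10 * 11 = -110. Stack: [-110]
STORE_FAST x → x=-110. Stack: []
LOAD_CONST → push 20. Stack: [20]
LOAD_FAST_LOAD_FAST x,x → push -110,-110. Stack: [20, -110, -110]
BINARY_OP * → -110 * -110 = 12100. Stack: [20, 12100]
BINARY_OP & → 20 & 12100 = 4. Stack: [4]
STORE_FAST s → s=4. Stack: []
LOAD_FAST_LOAD_FAST s,s → push 4,4. Stack: [4, 4]
BINARY_OP + → 4 + 4 = 8. Stack: [8]
LOAD_FAST s → push 4. Stack: [8, 4]
LOAD_CONST → push 7. Stack: [8, 4, 7]
BINARY_OP + → 4 + 7 = 11. Stack: [8, 11]
BINARY_OP * → 8 * 11 = 88. Stack: [88]
STORE_FAST x → x=88. Stack: []
LOAD_CONST → push 10. Stack: [10]
LOAD_FAST s → push 4. Stack: [10, 4]
BINARY_OP | → 10 | 4 = 14. Stack: [14]
LOAD_CONST → push 1. Stack: [14, 1]
BINARY_OP ^ → 14 ^ 1 = 15. Stack: [15]
STORE_FAST q → q=15. Stack: []
LOAD_FAST q → push 15. Stack: [15]
RETURN_VALUE → return 15.

15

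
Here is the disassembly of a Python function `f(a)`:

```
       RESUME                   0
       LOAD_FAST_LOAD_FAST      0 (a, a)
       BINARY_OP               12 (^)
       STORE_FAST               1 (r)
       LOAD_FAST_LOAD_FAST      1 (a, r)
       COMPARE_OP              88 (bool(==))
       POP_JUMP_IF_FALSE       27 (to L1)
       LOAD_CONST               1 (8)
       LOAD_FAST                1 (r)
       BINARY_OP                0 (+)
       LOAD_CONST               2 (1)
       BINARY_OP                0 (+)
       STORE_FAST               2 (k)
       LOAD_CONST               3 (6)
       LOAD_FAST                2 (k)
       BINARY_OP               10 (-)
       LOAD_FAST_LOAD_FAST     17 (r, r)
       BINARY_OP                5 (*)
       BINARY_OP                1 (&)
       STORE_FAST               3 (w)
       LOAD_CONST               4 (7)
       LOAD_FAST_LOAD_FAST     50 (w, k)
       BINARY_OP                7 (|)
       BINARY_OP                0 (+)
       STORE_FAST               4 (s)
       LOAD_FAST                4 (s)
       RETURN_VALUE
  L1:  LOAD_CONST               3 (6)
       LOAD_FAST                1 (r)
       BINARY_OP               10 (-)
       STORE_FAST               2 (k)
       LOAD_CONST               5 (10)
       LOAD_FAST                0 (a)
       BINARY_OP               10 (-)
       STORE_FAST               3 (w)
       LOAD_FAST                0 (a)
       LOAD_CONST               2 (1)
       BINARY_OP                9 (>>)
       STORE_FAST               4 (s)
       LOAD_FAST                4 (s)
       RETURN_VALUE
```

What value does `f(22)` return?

11

LOAD_FAST_LOAD_FAST a,a → push 22,22. Stack: [22, 22]
BINARY_OP ^ → 22 ^ 22 = 0. Stack: [0]
STORE_FAST r → r=0. Stack: []
LOAD_FAST_LOAD_FAST a,r → push 22,0. Stack: [22, 0]
COMPARE_OP bool(==) → 22 vs 0 = False. Stack: [False]
POP_JUMP_IF_FALSE → pop False; jump. Stack: []
LOAD_CONST → push 6. Stack: [6]
LOAD_FAST r → push 0. Stack: [6, 0]
BINARY_OP - → 6 - 0 = 6. Stack: [6]
STORE_FAST k → k=6. Stack: []
LOAD_CONST → push 10. Stack: [10]
LOAD_FAST a → push 22. Stack: [10, 22]
BINARY_OP - → 10 - 22 = -12. Stack: [-12]
STORE_FAST w → w=-12. Stack: []
LOAD_FAST a → push 22. Stack: [22]
LOAD_CONST → push 1. Stack: [22, 1]
BINARY_OP >> → 22 >> 1 = 11. Stack: [11]
STORE_FAST s → s=11. Stack: []
LOAD_FAST s → push 11. Stack: [11]
RETURN_VALUE → return 11.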